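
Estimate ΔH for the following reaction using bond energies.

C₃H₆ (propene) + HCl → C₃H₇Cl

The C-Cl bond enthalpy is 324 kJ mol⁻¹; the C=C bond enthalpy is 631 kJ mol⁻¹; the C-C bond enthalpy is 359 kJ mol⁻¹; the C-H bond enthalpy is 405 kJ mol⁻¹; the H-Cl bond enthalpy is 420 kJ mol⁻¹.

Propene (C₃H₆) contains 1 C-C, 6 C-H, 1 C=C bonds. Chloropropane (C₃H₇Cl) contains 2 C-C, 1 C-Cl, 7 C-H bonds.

ΔH ≈ −37 kJ

Bonds broken (reactants):
  C-C: 1 × 359 = 359
  C-H: 6 × 405 = 2430
  C=C: 1 × 631 = 631
  H-Cl: 1 × 420 = 420
  Σ(broken) = 3840 kJ
Bonds formed (products):
  C-C: 2 × 359 = 718
  C-Cl: 1 × 324 = 324
  C-H: 7 × 405 = 2835
  Σ(formed) = 3877 kJ
ΔH = Σ(broken) − Σ(formed) = 3840 − 3877 = −37 kJ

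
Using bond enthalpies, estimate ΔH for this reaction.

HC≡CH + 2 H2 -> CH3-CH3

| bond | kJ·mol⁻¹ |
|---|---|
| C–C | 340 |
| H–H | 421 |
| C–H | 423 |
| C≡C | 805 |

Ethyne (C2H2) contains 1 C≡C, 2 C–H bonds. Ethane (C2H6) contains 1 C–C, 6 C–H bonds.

Bonds broken (reactants):
  C≡C: 1 × 805 = 805
  C–H: 2 × 423 = 846
  H–H: 2 × 421 = 842
  Σ(broken) = 2493 kJ
Bonds formed (products):
  C–C: 1 × 340 = 340
  C–H: 6 × 423 = 2538
  Σ(formed) = 2878 kJ
ΔH = Σ(broken) − Σ(formed) = 2493 − 2878 = −385 kJ

ΔH ≈ −385 kJ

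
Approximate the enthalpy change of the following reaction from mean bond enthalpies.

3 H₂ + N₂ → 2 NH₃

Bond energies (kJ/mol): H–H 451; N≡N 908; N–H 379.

ΔH ≈ −13 kJ

Bonds broken (reactants):
  H–H: 3 × 451 = 1353
  N≡N: 1 × 908 = 908
  Σ(broken) = 2261 kJ
Bonds formed (products):
  N–H: 6 × 379 = 2274
  Σ(formed) = 2274 kJ
ΔH = Σ(broken) − Σ(formed) = 2261 − 2274 = −13 kJ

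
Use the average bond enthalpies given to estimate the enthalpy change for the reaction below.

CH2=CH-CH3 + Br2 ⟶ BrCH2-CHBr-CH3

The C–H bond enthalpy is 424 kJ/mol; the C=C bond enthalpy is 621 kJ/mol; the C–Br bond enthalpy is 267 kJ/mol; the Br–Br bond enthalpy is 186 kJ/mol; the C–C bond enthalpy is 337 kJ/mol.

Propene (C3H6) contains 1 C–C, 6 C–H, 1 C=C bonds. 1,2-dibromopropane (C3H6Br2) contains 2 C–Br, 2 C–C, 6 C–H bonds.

Bonds broken (reactants):
  Br–Br: 1 × 186 = 186
  C–C: 1 × 337 = 337
  C–H: 6 × 424 = 2544
  C=C: 1 × 621 = 621
  Σ(broken) = 3688 kJ
Bonds formed (products):
  C–Br: 2 × 267 = 534
  C–C: 2 × 337 = 674
  C–H: 6 × 424 = 2544
  Σ(formed) = 3752 kJ
ΔH = Σ(broken) − Σ(formed) = 3688 − 3752 = −64 kJ

ΔH ≈ −64 kJ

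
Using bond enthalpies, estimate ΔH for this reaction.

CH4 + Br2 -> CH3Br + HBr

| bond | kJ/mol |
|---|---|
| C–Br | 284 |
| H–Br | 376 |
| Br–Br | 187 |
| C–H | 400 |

ΔH ≈ −73 kJ

Bonds broken (reactants):
  Br–Br: 1 × 187 = 187
  C–H: 4 × 400 = 1600
  Σ(broken) = 1787 kJ
Bonds formed (products):
  C–Br: 1 × 284 = 284
  C–H: 3 × 400 = 1200
  H–Br: 1 × 376 = 376
  Σ(formed) = 1860 kJ
ΔH = Σ(broken) − Σ(formed) = 1787 − 1860 = −73 kJ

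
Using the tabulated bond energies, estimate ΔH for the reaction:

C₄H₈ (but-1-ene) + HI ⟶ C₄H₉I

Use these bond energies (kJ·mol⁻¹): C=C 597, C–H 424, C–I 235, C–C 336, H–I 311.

Bonds broken (reactants):
  C–C: 2 × 336 = 672
  C–H: 8 × 424 = 3392
  C=C: 1 × 597 = 597
  H–I: 1 × 311 = 311
  Σ(broken) = 4972 kJ
Bonds formed (products):
  C–C: 3 × 336 = 1008
  C–H: 9 × 424 = 3816
  C–I: 1 × 235 = 235
  Σ(formed) = 5059 kJ
ΔH = Σ(broken) − Σ(formed) = 4972 − 5059 = −87 kJ

ΔH ≈ −87 kJ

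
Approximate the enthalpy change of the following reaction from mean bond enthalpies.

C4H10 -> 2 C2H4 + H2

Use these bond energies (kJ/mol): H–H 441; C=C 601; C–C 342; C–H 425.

Bonds broken (reactants):
  C–C: 3 × 342 = 1026
  C–H: 10 × 425 = 4250
  Σ(broken) = 5276 kJ
Bonds formed (products):
  C–H: 8 × 425 = 3400
  C=C: 2 × 601 = 1202
  H–H: 1 × 441 = 441
  Σ(formed) = 5043 kJ
ΔH = Σ(broken) − Σ(formed) = 5276 − 5043 = +233 kJ

ΔH ≈ +233 kJ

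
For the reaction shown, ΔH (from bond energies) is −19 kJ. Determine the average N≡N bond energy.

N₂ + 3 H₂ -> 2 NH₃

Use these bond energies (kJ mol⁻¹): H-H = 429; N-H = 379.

D(N≡N) ≈ 968 kJ/mol

Let D be the N≡N bond energy.
Σ(broken) = 3×429 + 1×D = 1287 + D
Σ(formed) = 6×379 = 2274
ΔH = Σ(broken) − Σ(formed) = (1287 + D) − (2274) = −987 + D
Setting this equal to −19 kJ gives D = 968 kJ/mol.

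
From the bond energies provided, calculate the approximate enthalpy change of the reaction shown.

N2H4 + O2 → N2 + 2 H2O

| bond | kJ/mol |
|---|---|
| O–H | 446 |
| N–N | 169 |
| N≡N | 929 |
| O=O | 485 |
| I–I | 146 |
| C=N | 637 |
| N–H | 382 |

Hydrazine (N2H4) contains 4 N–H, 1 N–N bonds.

ΔH ≈ −531 kJ

Bonds broken (reactants):
  N–H: 4 × 382 = 1528
  N–N: 1 × 169 = 169
  O=O: 1 × 485 = 485
  Σ(broken) = 2182 kJ
Bonds formed (products):
  N≡N: 1 × 929 = 929
  O–H: 4 × 446 = 1784
  Σ(formed) = 2713 kJ
ΔH = Σ(broken) − Σ(formed) = 2182 − 2713 = −531 kJ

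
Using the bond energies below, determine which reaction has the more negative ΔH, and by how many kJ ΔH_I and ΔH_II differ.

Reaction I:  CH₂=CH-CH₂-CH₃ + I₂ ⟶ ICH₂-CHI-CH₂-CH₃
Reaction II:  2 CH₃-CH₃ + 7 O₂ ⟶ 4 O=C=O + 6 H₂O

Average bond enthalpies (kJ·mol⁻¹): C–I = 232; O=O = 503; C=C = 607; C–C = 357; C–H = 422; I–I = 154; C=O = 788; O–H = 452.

Reaction II, by 2369 kJ

Reaction I:
  Bonds broken (reactants):
    C–C: 2 × 357 = 714
    C–H: 8 × 422 = 3376
    C=C: 1 × 607 = 607
    I–I: 1 × 154 = 154
    Σ(broken) = 4851 kJ
  Bonds formed (products):
    C–C: 3 × 357 = 1071
    C–H: 8 × 422 = 3376
    C–I: 2 × 232 = 464
    Σ(formed) = 4911 kJ
  ΔH_I = 4851 − 4911 = −60 kJ
Reaction II:
  Bonds broken (reactants):
    C–C: 2 × 357 = 714
    C–H: 12 × 422 = 5064
    O=O: 7 × 503 = 3521
    Σ(broken) = 9299 kJ
  Bonds formed (products):
    C=O: 8 × 788 = 6304
    O–H: 12 × 452 = 5424
    Σ(formed) = 11728 kJ
  ΔH_II = 9299 − 11728 = −2429 kJ
ΔH_I − ΔH_II = +2369 kJ, so reaction II has the more negative ΔH; |ΔH_I − ΔH_II| = 2369 kJ.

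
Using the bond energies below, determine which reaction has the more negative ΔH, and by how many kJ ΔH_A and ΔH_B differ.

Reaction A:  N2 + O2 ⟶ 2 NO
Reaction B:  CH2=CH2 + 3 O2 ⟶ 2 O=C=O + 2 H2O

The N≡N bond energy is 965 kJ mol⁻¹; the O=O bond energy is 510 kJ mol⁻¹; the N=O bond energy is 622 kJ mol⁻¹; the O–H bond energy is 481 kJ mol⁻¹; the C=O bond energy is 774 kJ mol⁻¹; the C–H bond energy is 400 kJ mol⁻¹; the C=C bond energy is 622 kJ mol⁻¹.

Reaction B, by 1499 kJ

Reaction A:
  Bonds broken (reactants):
    N≡N: 1 × 965 = 965
    O=O: 1 × 510 = 510
    Σ(broken) = 1475 kJ
  Bonds formed (products):
    N=O: 2 × 622 = 1244
    Σ(formed) = 1244 kJ
  ΔH_A = 1475 − 1244 = +231 kJ
Reaction B:
  Bonds broken (reactants):
    C–H: 4 × 400 = 1600
    C=C: 1 × 622 = 622
    O=O: 3 × 510 = 1530
    Σ(broken) = 3752 kJ
  Bonds formed (products):
    C=O: 4 × 774 = 3096
    O–H: 4 × 481 = 1924
    Σ(formed) = 5020 kJ
  ΔH_B = 3752 − 5020 = −1268 kJ
ΔH_A − ΔH_B = +1499 kJ, so reaction B has the more negative ΔH; |ΔH_A − ΔH_B| = 1499 kJ.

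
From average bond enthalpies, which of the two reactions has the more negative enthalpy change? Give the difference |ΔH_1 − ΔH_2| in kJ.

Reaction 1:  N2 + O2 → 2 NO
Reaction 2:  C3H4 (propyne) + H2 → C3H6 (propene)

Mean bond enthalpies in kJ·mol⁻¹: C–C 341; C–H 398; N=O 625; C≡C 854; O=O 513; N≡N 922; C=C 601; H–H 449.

Reaction 1:
  Bonds broken (reactants):
    N≡N: 1 × 922 = 922
    O=O: 1 × 513 = 513
    Σ(broken) = 1435 kJ
  Bonds formed (products):
    N=O: 2 × 625 = 1250
    Σ(formed) = 1250 kJ
  ΔH_1 = 1435 − 1250 = +185 kJ
Reaction 2:
  Bonds broken (reactants):
    C≡C: 1 × 854 = 854
    C–C: 1 × 341 = 341
    C–H: 4 × 398 = 1592
    H–H: 1 × 449 = 449
    Σ(broken) = 3236 kJ
  Bonds formed (products):
    C–C: 1 × 341 = 341
    C–H: 6 × 398 = 2388
    C=C: 1 × 601 = 601
    Σ(formed) = 3330 kJ
  ΔH_2 = 3236 − 3330 = −94 kJ
ΔH_1 − ΔH_2 = +279 kJ, so reaction 2 has the more negative ΔH; |ΔH_1 − ΔH_2| = 279 kJ.

Reaction 2, by 279 kJ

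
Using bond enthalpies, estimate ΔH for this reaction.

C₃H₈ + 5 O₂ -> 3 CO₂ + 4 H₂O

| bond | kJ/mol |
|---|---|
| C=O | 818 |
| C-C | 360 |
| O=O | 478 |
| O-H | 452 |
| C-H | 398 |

ΔH ≈ −2230 kJ

Bonds broken (reactants):
  C-C: 2 × 360 = 720
  C-H: 8 × 398 = 3184
  O=O: 5 × 478 = 2390
  Σ(broken) = 6294 kJ
Bonds formed (products):
  C=O: 6 × 818 = 4908
  O-H: 8 × 452 = 3616
  Σ(formed) = 8524 kJ
ΔH = Σ(broken) − Σ(formed) = 6294 − 8524 = −2230 kJ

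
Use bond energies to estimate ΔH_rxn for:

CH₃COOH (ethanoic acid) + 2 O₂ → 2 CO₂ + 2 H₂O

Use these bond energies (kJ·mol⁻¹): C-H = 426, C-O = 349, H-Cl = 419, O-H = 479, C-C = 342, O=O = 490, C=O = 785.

ΔH ≈ −843 kJ

Bonds broken (reactants):
  C-C: 1 × 342 = 342
  C-H: 3 × 426 = 1278
  C-O: 1 × 349 = 349
  C=O: 1 × 785 = 785
  O-H: 1 × 479 = 479
  O=O: 2 × 490 = 980
  Σ(broken) = 4213 kJ
Bonds formed (products):
  C=O: 4 × 785 = 3140
  O-H: 4 × 479 = 1916
  Σ(formed) = 5056 kJ
ΔH = Σ(broken) − Σ(formed) = 4213 − 5056 = −843 kJ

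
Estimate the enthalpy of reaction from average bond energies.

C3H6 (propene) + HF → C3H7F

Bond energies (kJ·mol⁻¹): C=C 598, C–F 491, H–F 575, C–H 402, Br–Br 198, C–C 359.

Bonds broken (reactants):
  C–C: 1 × 359 = 359
  C–H: 6 × 402 = 2412
  C=C: 1 × 598 = 598
  H–F: 1 × 575 = 575
  Σ(broken) = 3944 kJ
Bonds formed (products):
  C–C: 2 × 359 = 718
  C–F: 1 × 491 = 491
  C–H: 7 × 402 = 2814
  Σ(formed) = 4023 kJ
ΔH = Σ(broken) − Σ(formed) = 3944 − 4023 = −79 kJ

ΔH ≈ −79 kJ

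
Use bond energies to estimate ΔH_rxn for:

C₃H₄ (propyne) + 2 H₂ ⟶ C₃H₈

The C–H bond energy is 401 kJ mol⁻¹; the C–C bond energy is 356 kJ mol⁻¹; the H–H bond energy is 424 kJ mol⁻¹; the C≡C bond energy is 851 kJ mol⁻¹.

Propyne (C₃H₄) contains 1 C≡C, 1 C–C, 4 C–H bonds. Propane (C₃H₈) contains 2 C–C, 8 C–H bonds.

ΔH ≈ −261 kJ

Bonds broken (reactants):
  C≡C: 1 × 851 = 851
  C–C: 1 × 356 = 356
  C–H: 4 × 401 = 1604
  H–H: 2 × 424 = 848
  Σ(broken) = 3659 kJ
Bonds formed (products):
  C–C: 2 × 356 = 712
  C–H: 8 × 401 = 3208
  Σ(formed) = 3920 kJ
ΔH = Σ(broken) − Σ(formed) = 3659 − 3920 = −261 kJ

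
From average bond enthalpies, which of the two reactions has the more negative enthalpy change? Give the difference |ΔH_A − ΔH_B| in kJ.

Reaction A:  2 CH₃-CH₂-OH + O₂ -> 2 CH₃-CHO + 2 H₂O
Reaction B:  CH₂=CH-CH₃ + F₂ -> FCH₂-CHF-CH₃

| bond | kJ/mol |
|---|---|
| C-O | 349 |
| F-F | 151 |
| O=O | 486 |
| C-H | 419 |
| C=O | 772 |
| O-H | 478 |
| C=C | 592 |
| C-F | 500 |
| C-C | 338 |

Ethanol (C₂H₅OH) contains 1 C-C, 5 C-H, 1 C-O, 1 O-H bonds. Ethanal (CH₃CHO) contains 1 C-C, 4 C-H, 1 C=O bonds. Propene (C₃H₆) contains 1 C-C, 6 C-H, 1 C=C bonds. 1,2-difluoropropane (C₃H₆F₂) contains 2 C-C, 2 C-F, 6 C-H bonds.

Reaction B, by 117 kJ

Reaction A:
  Bonds broken (reactants):
    C-C: 2 × 338 = 676
    C-H: 10 × 419 = 4190
    C-O: 2 × 349 = 698
    O-H: 2 × 478 = 956
    O=O: 1 × 486 = 486
    Σ(broken) = 7006 kJ
  Bonds formed (products):
    C-C: 2 × 338 = 676
    C-H: 8 × 419 = 3352
    C=O: 2 × 772 = 1544
    O-H: 4 × 478 = 1912
    Σ(formed) = 7484 kJ
  ΔH_A = 7006 − 7484 = −478 kJ
Reaction B:
  Bonds broken (reactants):
    C-C: 1 × 338 = 338
    C-H: 6 × 419 = 2514
    C=C: 1 × 592 = 592
    F-F: 1 × 151 = 151
    Σ(broken) = 3595 kJ
  Bonds formed (products):
    C-C: 2 × 338 = 676
    C-F: 2 × 500 = 1000
    C-H: 6 × 419 = 2514
    Σ(formed) = 4190 kJ
  ΔH_B = 3595 − 4190 = −595 kJ
ΔH_A − ΔH_B = +117 kJ, so reaction B has the more negative ΔH; |ΔH_A − ΔH_B| = 117 kJ.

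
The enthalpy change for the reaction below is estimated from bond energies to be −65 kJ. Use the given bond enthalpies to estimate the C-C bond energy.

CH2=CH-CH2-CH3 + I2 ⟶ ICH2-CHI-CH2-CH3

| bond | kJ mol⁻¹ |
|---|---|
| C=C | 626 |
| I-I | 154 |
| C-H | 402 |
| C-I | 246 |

D(C-C) ≈ 353 kJ/mol

Let D be the C-C bond energy.
Σ(broken) = 2×D + 8×402 + 1×626 + 1×154 = 3996 + 2D
Σ(formed) = 3×D + 8×402 + 2×246 = 3708 + 3D
ΔH = Σ(broken) − Σ(formed) = (3996 + 2D) − (3708 + 3D) = +288 − D
Setting this equal to −65 kJ gives D = 353 kJ/mol.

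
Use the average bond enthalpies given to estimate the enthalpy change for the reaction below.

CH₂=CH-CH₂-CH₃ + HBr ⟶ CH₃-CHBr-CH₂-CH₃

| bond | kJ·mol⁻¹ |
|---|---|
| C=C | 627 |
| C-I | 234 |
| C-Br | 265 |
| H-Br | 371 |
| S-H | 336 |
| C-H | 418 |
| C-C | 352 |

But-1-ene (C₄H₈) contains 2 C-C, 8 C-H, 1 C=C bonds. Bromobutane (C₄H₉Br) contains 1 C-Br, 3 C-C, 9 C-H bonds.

Bonds broken (reactants):
  C-C: 2 × 352 = 704
  C-H: 8 × 418 = 3344
  C=C: 1 × 627 = 627
  H-Br: 1 × 371 = 371
  Σ(broken) = 5046 kJ
Bonds formed (products):
  C-Br: 1 × 265 = 265
  C-C: 3 × 352 = 1056
  C-H: 9 × 418 = 3762
  Σ(formed) = 5083 kJ
ΔH = Σ(broken) − Σ(formed) = 5046 − 5083 = −37 kJ

ΔH ≈ −37 kJ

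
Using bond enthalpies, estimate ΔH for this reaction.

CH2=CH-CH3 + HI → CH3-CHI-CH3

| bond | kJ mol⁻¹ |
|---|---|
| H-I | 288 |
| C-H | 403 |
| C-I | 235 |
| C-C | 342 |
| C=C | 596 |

ΔH ≈ −96 kJ

Bonds broken (reactants):
  C-C: 1 × 342 = 342
  C-H: 6 × 403 = 2418
  C=C: 1 × 596 = 596
  H-I: 1 × 288 = 288
  Σ(broken) = 3644 kJ
Bonds formed (products):
  C-C: 2 × 342 = 684
  C-H: 7 × 403 = 2821
  C-I: 1 × 235 = 235
  Σ(formed) = 3740 kJ
ΔH = Σ(broken) − Σ(formed) = 3644 − 3740 = −96 kJ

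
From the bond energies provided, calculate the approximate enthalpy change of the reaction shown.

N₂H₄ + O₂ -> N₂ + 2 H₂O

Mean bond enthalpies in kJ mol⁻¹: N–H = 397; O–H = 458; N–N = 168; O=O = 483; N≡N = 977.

ΔH ≈ −570 kJ

Bonds broken (reactants):
  N–H: 4 × 397 = 1588
  N–N: 1 × 168 = 168
  O=O: 1 × 483 = 483
  Σ(broken) = 2239 kJ
Bonds formed (products):
  N≡N: 1 × 977 = 977
  O–H: 4 × 458 = 1832
  Σ(formed) = 2809 kJ
ΔH = Σ(broken) − Σ(formed) = 2239 − 2809 = −570 kJ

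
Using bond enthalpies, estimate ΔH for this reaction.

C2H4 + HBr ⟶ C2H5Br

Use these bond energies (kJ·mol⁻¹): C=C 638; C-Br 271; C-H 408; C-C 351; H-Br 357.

Bonds broken (reactants):
  C-H: 4 × 408 = 1632
  C=C: 1 × 638 = 638
  H-Br: 1 × 357 = 357
  Σ(broken) = 2627 kJ
Bonds formed (products):
  C-Br: 1 × 271 = 271
  C-C: 1 × 351 = 351
  C-H: 5 × 408 = 2040
  Σ(formed) = 2662 kJ
ΔH = Σ(broken) − Σ(formed) = 2627 − 2662 = −35 kJ

ΔH ≈ −35 kJ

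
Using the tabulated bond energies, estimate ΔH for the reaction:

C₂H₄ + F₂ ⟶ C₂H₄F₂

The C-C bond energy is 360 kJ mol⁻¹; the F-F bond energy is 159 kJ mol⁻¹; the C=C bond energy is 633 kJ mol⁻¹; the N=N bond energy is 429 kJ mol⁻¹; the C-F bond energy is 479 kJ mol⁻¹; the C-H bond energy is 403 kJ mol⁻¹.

Bonds broken (reactants):
  C-H: 4 × 403 = 1612
  C=C: 1 × 633 = 633
  F-F: 1 × 159 = 159
  Σ(broken) = 2404 kJ
Bonds formed (products):
  C-C: 1 × 360 = 360
  C-F: 2 × 479 = 958
  C-H: 4 × 403 = 1612
  Σ(formed) = 2930 kJ
ΔH = Σ(broken) − Σ(formed) = 2404 − 2930 = −526 kJ

ΔH ≈ −526 kJ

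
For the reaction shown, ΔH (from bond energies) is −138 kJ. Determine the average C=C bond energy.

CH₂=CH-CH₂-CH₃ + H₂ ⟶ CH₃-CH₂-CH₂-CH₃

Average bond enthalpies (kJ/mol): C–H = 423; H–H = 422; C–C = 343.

Let D be the C=C bond energy.
Σ(broken) = 2×343 + 8×423 + 1×D + 1×422 = 4492 + D
Σ(formed) = 3×343 + 10×423 = 5259
ΔH = Σ(broken) − Σ(formed) = (4492 + D) − (5259) = −767 + D
Setting this equal to −138 kJ gives D = 629 kJ/mol.

D(C=C) ≈ 629 kJ/mol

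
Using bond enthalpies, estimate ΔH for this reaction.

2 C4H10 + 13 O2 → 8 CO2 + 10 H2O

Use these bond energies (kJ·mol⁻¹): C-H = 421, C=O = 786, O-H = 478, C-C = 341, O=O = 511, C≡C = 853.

Bonds broken (reactants):
  C-C: 6 × 341 = 2046
  C-H: 20 × 421 = 8420
  O=O: 13 × 511 = 6643
  Σ(broken) = 17109 kJ
Bonds formed (products):
  C=O: 16 × 786 = 12576
  O-H: 20 × 478 = 9560
  Σ(formed) = 22136 kJ
ΔH = Σ(broken) − Σ(formed) = 17109 − 22136 = −5027 kJ

ΔH ≈ −5027 kJ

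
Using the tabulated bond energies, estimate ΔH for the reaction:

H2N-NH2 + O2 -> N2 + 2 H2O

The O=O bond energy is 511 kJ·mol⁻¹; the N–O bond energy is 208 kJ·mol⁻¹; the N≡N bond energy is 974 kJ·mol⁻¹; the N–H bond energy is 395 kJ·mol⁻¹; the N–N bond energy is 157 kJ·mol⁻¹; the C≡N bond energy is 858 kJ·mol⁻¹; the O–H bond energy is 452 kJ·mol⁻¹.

Bonds broken (reactants):
  N–H: 4 × 395 = 1580
  N–N: 1 × 157 = 157
  O=O: 1 × 511 = 511
  Σ(broken) = 2248 kJ
Bonds formed (products):
  N≡N: 1 × 974 = 974
  O–H: 4 × 452 = 1808
  Σ(formed) = 2782 kJ
ΔH = Σ(broken) − Σ(formed) = 2248 − 2782 = −534 kJ

ΔH ≈ −534 kJ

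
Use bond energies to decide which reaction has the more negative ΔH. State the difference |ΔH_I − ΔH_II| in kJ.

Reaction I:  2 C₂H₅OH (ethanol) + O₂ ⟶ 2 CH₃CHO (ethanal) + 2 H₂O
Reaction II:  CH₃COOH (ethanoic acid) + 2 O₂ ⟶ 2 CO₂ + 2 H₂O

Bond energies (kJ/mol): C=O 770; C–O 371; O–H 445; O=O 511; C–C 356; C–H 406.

Reaction I:
  Bonds broken (reactants):
    C–C: 2 × 356 = 712
    C–H: 10 × 406 = 4060
    C–O: 2 × 371 = 742
    O–H: 2 × 445 = 890
    O=O: 1 × 511 = 511
    Σ(broken) = 6915 kJ
  Bonds formed (products):
    C–C: 2 × 356 = 712
    C–H: 8 × 406 = 3248
    C=O: 2 × 770 = 1540
    O–H: 4 × 445 = 1780
    Σ(formed) = 7280 kJ
  ΔH_I = 6915 − 7280 = −365 kJ
Reaction II:
  Bonds broken (reactants):
    C–C: 1 × 356 = 356
    C–H: 3 × 406 = 1218
    C–O: 1 × 371 = 371
    C=O: 1 × 770 = 770
    O–H: 1 × 445 = 445
    O=O: 2 × 511 = 1022
    Σ(broken) = 4182 kJ
  Bonds formed (products):
    C=O: 4 × 770 = 3080
    O–H: 4 × 445 = 1780
    Σ(formed) = 4860 kJ
  ΔH_II = 4182 − 4860 = −678 kJ
ΔH_I − ΔH_II = +313 kJ, so reaction II has the more negative ΔH; |ΔH_I − ΔH_II| = 313 kJ.

Reaction II, by 313 kJ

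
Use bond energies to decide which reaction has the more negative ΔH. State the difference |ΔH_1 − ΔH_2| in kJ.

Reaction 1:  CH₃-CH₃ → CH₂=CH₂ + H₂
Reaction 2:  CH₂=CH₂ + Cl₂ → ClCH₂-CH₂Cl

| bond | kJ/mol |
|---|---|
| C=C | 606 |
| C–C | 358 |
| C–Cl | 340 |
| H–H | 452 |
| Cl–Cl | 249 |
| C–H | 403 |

Reaction 2, by 289 kJ

Reaction 1:
  Bonds broken (reactants):
    C–C: 1 × 358 = 358
    C–H: 6 × 403 = 2418
    Σ(broken) = 2776 kJ
  Bonds formed (products):
    C–H: 4 × 403 = 1612
    C=C: 1 × 606 = 606
    H–H: 1 × 452 = 452
    Σ(formed) = 2670 kJ
  ΔH_1 = 2776 − 2670 = +106 kJ
Reaction 2:
  Bonds broken (reactants):
    C–H: 4 × 403 = 1612
    C=C: 1 × 606 = 606
    Cl–Cl: 1 × 249 = 249
    Σ(broken) = 2467 kJ
  Bonds formed (products):
    C–C: 1 × 358 = 358
    C–Cl: 2 × 340 = 680
    C–H: 4 × 403 = 1612
    Σ(formed) = 2650 kJ
  ΔH_2 = 2467 − 2650 = −183 kJ
ΔH_1 − ΔH_2 = +289 kJ, so reaction 2 has the more negative ΔH; |ΔH_1 − ΔH_2| = 289 kJ.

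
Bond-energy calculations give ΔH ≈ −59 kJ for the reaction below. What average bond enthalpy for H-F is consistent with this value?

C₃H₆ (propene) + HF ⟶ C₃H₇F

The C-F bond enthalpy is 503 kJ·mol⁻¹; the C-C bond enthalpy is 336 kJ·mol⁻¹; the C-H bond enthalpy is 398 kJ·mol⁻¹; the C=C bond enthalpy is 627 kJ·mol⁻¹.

D(H-F) ≈ 551 kJ/mol

Let D be the H-F bond energy.
Σ(broken) = 1×336 + 6×398 + 1×627 + 1×D = 3351 + D
Σ(formed) = 2×336 + 1×503 + 7×398 = 3961
ΔH = Σ(broken) − Σ(formed) = (3351 + D) − (3961) = −610 + D
Setting this equal to −59 kJ gives D = 551 kJ/mol.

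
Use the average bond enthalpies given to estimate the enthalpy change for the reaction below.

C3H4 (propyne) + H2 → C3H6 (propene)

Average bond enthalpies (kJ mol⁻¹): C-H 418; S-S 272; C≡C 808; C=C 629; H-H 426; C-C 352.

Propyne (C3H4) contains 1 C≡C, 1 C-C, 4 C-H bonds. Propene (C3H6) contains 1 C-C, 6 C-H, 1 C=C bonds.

Bonds broken (reactants):
  C≡C: 1 × 808 = 808
  C-C: 1 × 352 = 352
  C-H: 4 × 418 = 1672
  H-H: 1 × 426 = 426
  Σ(broken) = 3258 kJ
Bonds formed (products):
  C-C: 1 × 352 = 352
  C-H: 6 × 418 = 2508
  C=C: 1 × 629 = 629
  Σ(formed) = 3489 kJ
ΔH = Σ(broken) − Σ(formed) = 3258 − 3489 = −231 kJ

ΔH ≈ −231 kJ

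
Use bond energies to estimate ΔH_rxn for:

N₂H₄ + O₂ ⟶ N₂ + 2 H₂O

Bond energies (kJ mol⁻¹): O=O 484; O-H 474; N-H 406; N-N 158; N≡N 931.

ΔH ≈ −561 kJ

Bonds broken (reactants):
  N-H: 4 × 406 = 1624
  N-N: 1 × 158 = 158
  O=O: 1 × 484 = 484
  Σ(broken) = 2266 kJ
Bonds formed (products):
  N≡N: 1 × 931 = 931
  O-H: 4 × 474 = 1896
  Σ(formed) = 2827 kJ
ΔH = Σ(broken) − Σ(formed) = 2266 − 2827 = −561 kJ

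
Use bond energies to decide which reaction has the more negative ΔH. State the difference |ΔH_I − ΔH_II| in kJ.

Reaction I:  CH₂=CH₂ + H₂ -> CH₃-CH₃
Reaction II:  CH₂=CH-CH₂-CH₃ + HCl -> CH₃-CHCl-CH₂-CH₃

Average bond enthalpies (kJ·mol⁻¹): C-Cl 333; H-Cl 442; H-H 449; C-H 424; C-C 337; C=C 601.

Reaction I, by 84 kJ

Reaction I:
  Bonds broken (reactants):
    C-H: 4 × 424 = 1696
    C=C: 1 × 601 = 601
    H-H: 1 × 449 = 449
    Σ(broken) = 2746 kJ
  Bonds formed (products):
    C-C: 1 × 337 = 337
    C-H: 6 × 424 = 2544
    Σ(formed) = 2881 kJ
  ΔH_I = 2746 − 2881 = −135 kJ
Reaction II:
  Bonds broken (reactants):
    C-C: 2 × 337 = 674
    C-H: 8 × 424 = 3392
    C=C: 1 × 601 = 601
    H-Cl: 1 × 442 = 442
    Σ(broken) = 5109 kJ
  Bonds formed (products):
    C-C: 3 × 337 = 1011
    C-Cl: 1 × 333 = 333
    C-H: 9 × 424 = 3816
    Σ(formed) = 5160 kJ
  ΔH_II = 5109 − 5160 = −51 kJ
ΔH_I − ΔH_II = −84 kJ, so reaction I has the more negative ΔH; |ΔH_I − ΔH_II| = 84 kJ.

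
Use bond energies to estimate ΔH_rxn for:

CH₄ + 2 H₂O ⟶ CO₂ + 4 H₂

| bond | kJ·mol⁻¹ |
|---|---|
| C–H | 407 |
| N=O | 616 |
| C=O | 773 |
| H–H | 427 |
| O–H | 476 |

ΔH ≈ +278 kJ

Bonds broken (reactants):
  C–H: 4 × 407 = 1628
  O–H: 4 × 476 = 1904
  Σ(broken) = 3532 kJ
Bonds formed (products):
  C=O: 2 × 773 = 1546
  H–H: 4 × 427 = 1708
  Σ(formed) = 3254 kJ
ΔH = Σ(broken) − Σ(formed) = 3532 − 3254 = +278 kJ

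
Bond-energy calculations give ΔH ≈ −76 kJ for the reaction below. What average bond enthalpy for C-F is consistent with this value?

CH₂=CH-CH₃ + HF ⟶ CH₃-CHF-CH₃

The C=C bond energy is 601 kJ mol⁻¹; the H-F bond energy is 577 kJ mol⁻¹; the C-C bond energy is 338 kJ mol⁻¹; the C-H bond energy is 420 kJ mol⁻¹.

D(C-F) ≈ 496 kJ/mol

Let D be the C-F bond energy.
Σ(broken) = 1×338 + 6×420 + 1×601 + 1×577 = 4036
Σ(formed) = 2×338 + 1×D + 7×420 = 3616 + D
ΔH = Σ(broken) − Σ(formed) = (4036) − (3616 + D) = +420 − D
Setting this equal to −76 kJ gives D = 496 kJ/mol.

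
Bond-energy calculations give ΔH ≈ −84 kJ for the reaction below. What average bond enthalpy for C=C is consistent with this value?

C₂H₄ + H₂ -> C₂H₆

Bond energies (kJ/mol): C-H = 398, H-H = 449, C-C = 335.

D(C=C) ≈ 598 kJ/mol

Let D be the C=C bond energy.
Σ(broken) = 4×398 + 1×D + 1×449 = 2041 + D
Σ(formed) = 1×335 + 6×398 = 2723
ΔH = Σ(broken) − Σ(formed) = (2041 + D) − (2723) = −682 + D
Setting this equal to −84 kJ gives D = 598 kJ/mol.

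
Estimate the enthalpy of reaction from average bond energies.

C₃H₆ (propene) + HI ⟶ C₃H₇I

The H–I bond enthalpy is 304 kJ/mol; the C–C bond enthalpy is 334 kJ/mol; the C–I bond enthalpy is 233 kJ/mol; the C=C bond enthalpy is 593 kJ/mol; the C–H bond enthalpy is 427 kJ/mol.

Bonds broken (reactants):
  C–C: 1 × 334 = 334
  C–H: 6 × 427 = 2562
  C=C: 1 × 593 = 593
  H–I: 1 × 304 = 304
  Σ(broken) = 3793 kJ
Bonds formed (products):
  C–C: 2 × 334 = 668
  C–H: 7 × 427 = 2989
  C–I: 1 × 233 = 233
  Σ(formed) = 3890 kJ
ΔH = Σ(broken) − Σ(formed) = 3793 − 3890 = −97 kJ

ΔH ≈ −97 kJ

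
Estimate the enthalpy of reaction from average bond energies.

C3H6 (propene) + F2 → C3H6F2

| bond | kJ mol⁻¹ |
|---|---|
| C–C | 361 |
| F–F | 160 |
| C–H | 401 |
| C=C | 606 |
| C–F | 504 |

ΔH ≈ −603 kJ

Bonds broken (reactants):
  C–C: 1 × 361 = 361
  C–H: 6 × 401 = 2406
  C=C: 1 × 606 = 606
  F–F: 1 × 160 = 160
  Σ(broken) = 3533 kJ
Bonds formed (products):
  C–C: 2 × 361 = 722
  C–F: 2 × 504 = 1008
  C–H: 6 × 401 = 2406
  Σ(formed) = 4136 kJ
ΔH = Σ(broken) − Σ(formed) = 3533 − 4136 = −603 kJ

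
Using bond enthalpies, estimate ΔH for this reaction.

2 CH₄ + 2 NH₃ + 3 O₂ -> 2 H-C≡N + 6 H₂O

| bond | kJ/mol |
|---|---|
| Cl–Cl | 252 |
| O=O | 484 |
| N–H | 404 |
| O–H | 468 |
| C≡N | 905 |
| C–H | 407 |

ΔH ≈ −1108 kJ

Bonds broken (reactants):
  C–H: 8 × 407 = 3256
  N–H: 6 × 404 = 2424
  O=O: 3 × 484 = 1452
  Σ(broken) = 7132 kJ
Bonds formed (products):
  C≡N: 2 × 905 = 1810
  C–H: 2 × 407 = 814
  O–H: 12 × 468 = 5616
  Σ(formed) = 8240 kJ
ΔH = Σ(broken) − Σ(formed) = 7132 − 8240 = −1108 kJ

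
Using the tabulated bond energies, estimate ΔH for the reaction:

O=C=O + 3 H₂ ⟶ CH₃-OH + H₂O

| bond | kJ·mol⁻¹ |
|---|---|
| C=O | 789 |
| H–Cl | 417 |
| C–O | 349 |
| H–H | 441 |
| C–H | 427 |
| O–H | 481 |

Bonds broken (reactants):
  C=O: 2 × 789 = 1578
  H–H: 3 × 441 = 1323
  Σ(broken) = 2901 kJ
Bonds formed (products):
  C–H: 3 × 427 = 1281
  C–O: 1 × 349 = 349
  O–H: 3 × 481 = 1443
  Σ(formed) = 3073 kJ
ΔH = Σ(broken) − Σ(formed) = 2901 − 3073 = −172 kJ

ΔH ≈ −172 kJ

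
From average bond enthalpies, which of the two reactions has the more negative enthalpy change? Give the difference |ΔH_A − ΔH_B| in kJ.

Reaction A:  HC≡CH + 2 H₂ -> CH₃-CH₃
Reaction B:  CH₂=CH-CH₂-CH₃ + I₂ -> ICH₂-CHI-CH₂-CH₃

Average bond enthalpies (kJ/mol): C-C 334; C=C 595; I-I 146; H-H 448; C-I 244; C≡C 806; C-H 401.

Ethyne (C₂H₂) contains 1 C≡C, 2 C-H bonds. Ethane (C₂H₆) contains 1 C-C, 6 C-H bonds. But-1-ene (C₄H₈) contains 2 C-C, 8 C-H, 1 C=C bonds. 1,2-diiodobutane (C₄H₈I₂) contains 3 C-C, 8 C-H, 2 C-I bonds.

Reaction A:
  Bonds broken (reactants):
    C≡C: 1 × 806 = 806
    C-H: 2 × 401 = 802
    H-H: 2 × 448 = 896
    Σ(broken) = 2504 kJ
  Bonds formed (products):
    C-C: 1 × 334 = 334
    C-H: 6 × 401 = 2406
    Σ(formed) = 2740 kJ
  ΔH_A = 2504 − 2740 = −236 kJ
Reaction B:
  Bonds broken (reactants):
    C-C: 2 × 334 = 668
    C-H: 8 × 401 = 3208
    C=C: 1 × 595 = 595
    I-I: 1 × 146 = 146
    Σ(broken) = 4617 kJ
  Bonds formed (products):
    C-C: 3 × 334 = 1002
    C-H: 8 × 401 = 3208
    C-I: 2 × 244 = 488
    Σ(formed) = 4698 kJ
  ΔH_B = 4617 − 4698 = −81 kJ
ΔH_A − ΔH_B = −155 kJ, so reaction A has the more negative ΔH; |ΔH_A − ΔH_B| = 155 kJ.

Reaction A, by 155 kJ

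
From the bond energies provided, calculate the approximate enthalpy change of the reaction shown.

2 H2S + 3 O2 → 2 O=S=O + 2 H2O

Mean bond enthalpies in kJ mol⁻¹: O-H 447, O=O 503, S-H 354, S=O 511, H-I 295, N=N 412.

ΔH ≈ −907 kJ

Bonds broken (reactants):
  O=O: 3 × 503 = 1509
  S-H: 4 × 354 = 1416
  Σ(broken) = 2925 kJ
Bonds formed (products):
  O-H: 4 × 447 = 1788
  S=O: 4 × 511 = 2044
  Σ(formed) = 3832 kJ
ΔH = Σ(broken) − Σ(formed) = 2925 − 3832 = −907 kJ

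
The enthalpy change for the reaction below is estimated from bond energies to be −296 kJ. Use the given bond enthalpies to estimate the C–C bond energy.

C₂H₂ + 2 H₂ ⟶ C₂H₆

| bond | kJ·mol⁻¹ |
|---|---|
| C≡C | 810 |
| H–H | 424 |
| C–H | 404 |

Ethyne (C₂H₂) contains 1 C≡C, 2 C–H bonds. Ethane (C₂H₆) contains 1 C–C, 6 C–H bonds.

Let D be the C–C bond energy.
Σ(broken) = 1×810 + 2×404 + 2×424 = 2466
Σ(formed) = 1×D + 6×404 = 2424 + D
ΔH = Σ(broken) − Σ(formed) = (2466) − (2424 + D) = +42 − D
Setting this equal to −296 kJ gives D = 338 kJ/mol.

D(C–C) ≈ 338 kJ/mol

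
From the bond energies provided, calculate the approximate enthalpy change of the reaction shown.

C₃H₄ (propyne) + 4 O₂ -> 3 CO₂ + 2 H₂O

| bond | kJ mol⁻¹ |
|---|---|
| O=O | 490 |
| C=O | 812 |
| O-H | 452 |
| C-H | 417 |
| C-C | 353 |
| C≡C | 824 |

Bonds broken (reactants):
  C≡C: 1 × 824 = 824
  C-C: 1 × 353 = 353
  C-H: 4 × 417 = 1668
  O=O: 4 × 490 = 1960
  Σ(broken) = 4805 kJ
Bonds formed (products):
  C=O: 6 × 812 = 4872
  O-H: 4 × 452 = 1808
  Σ(formed) = 6680 kJ
ΔH = Σ(broken) − Σ(formed) = 4805 − 6680 = −1875 kJ

ΔH ≈ −1875 kJ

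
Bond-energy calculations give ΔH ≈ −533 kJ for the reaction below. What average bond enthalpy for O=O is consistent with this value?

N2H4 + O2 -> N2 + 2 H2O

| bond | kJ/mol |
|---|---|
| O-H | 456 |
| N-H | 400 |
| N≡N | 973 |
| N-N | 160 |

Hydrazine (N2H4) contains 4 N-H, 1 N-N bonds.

D(O=O) ≈ 504 kJ/mol

Let D be the O=O bond energy.
Σ(broken) = 4×400 + 1×160 + 1×D = 1760 + D
Σ(formed) = 1×973 + 4×456 = 2797
ΔH = Σ(broken) − Σ(formed) = (1760 + D) − (2797) = −1037 + D
Setting this equal to −533 kJ gives D = 504 kJ/mol.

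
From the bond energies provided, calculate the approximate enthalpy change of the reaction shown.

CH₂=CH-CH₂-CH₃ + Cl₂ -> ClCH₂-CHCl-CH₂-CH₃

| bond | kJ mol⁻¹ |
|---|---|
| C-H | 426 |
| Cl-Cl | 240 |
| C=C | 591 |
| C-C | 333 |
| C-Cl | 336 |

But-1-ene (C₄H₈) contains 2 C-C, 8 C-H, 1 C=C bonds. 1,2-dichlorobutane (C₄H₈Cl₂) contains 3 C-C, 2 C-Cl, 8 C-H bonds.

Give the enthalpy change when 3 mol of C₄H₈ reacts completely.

Bonds broken (reactants):
  C-C: 2 × 333 = 666
  C-H: 8 × 426 = 3408
  C=C: 1 × 591 = 591
  Cl-Cl: 1 × 240 = 240
  Σ(broken) = 4905 kJ
Bonds formed (products):
  C-C: 3 × 333 = 999
  C-Cl: 2 × 336 = 672
  C-H: 8 × 426 = 3408
  Σ(formed) = 5079 kJ
ΔH = Σ(broken) − Σ(formed) = 4905 − 5079 = −174 kJ
For 3× the reaction as written: 3 × (−174) = −522 kJ

ΔH = −522 kJ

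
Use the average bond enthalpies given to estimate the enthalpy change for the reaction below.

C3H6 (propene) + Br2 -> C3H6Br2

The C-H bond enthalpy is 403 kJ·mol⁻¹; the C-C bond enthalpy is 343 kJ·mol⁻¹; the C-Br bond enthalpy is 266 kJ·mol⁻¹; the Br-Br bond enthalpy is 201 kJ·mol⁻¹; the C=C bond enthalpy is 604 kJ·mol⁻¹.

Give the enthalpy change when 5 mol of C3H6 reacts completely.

ΔH = −350 kJ

Bonds broken (reactants):
  Br-Br: 1 × 201 = 201
  C-C: 1 × 343 = 343
  C-H: 6 × 403 = 2418
  C=C: 1 × 604 = 604
  Σ(broken) = 3566 kJ
Bonds formed (products):
  C-Br: 2 × 266 = 532
  C-C: 2 × 343 = 686
  C-H: 6 × 403 = 2418
  Σ(formed) = 3636 kJ
ΔH = Σ(broken) − Σ(formed) = 3566 − 3636 = −70 kJ
For 5× the reaction as written: 5 × (−70) = −350 kJ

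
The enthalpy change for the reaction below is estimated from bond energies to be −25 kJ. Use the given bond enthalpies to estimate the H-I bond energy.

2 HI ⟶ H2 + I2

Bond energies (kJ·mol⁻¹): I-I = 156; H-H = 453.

D(H-I) ≈ 292 kJ/mol

Let D be the H-I bond energy.
Σ(broken) = 2×D = 2D
Σ(formed) = 1×453 + 1×156 = 609
ΔH = Σ(broken) − Σ(formed) = (2D) − (609) = −609 + 2D
Setting this equal to −25 kJ gives 2D = 584, so D = 292 kJ/mol.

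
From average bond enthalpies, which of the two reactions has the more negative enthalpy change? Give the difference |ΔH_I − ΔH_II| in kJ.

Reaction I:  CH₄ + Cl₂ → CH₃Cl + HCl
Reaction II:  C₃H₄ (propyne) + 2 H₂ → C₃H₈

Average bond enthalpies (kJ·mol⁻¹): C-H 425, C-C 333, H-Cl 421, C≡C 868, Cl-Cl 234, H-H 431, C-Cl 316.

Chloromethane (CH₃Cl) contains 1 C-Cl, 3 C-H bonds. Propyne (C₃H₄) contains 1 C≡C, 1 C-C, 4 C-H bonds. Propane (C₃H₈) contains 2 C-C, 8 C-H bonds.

Reaction II, by 225 kJ

Reaction I:
  Bonds broken (reactants):
    C-H: 4 × 425 = 1700
    Cl-Cl: 1 × 234 = 234
    Σ(broken) = 1934 kJ
  Bonds formed (products):
    C-Cl: 1 × 316 = 316
    C-H: 3 × 425 = 1275
    H-Cl: 1 × 421 = 421
    Σ(formed) = 2012 kJ
  ΔH_I = 1934 − 2012 = −78 kJ
Reaction II:
  Bonds broken (reactants):
    C≡C: 1 × 868 = 868
    C-C: 1 × 333 = 333
    C-H: 4 × 425 = 1700
    H-H: 2 × 431 = 862
    Σ(broken) = 3763 kJ
  Bonds formed (products):
    C-C: 2 × 333 = 666
    C-H: 8 × 425 = 3400
    Σ(formed) = 4066 kJ
  ΔH_II = 3763 − 4066 = −303 kJ
ΔH_I − ΔH_II = +225 kJ, so reaction II has the more negative ΔH; |ΔH_I − ΔH_II| = 225 kJ.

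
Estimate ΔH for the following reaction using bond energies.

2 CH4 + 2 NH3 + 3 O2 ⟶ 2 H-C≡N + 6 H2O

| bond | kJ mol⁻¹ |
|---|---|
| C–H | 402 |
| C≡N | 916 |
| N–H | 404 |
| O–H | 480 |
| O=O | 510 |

Bonds broken (reactants):
  C–H: 8 × 402 = 3216
  N–H: 6 × 404 = 2424
  O=O: 3 × 510 = 1530
  Σ(broken) = 7170 kJ
Bonds formed (products):
  C≡N: 2 × 916 = 1832
  C–H: 2 × 402 = 804
  O–H: 12 × 480 = 5760
  Σ(formed) = 8396 kJ
ΔH = Σ(broken) − Σ(formed) = 7170 − 8396 = −1226 kJ

ΔH ≈ −1226 kJ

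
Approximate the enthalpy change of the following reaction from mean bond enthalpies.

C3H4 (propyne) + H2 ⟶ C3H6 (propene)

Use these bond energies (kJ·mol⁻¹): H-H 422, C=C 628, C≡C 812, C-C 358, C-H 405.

ΔH ≈ −204 kJ

Bonds broken (reactants):
  C≡C: 1 × 812 = 812
  C-C: 1 × 358 = 358
  C-H: 4 × 405 = 1620
  H-H: 1 × 422 = 422
  Σ(broken) = 3212 kJ
Bonds formed (products):
  C-C: 1 × 358 = 358
  C-H: 6 × 405 = 2430
  C=C: 1 × 628 = 628
  Σ(formed) = 3416 kJ
ΔH = Σ(broken) − Σ(formed) = 3212 − 3416 = −204 kJ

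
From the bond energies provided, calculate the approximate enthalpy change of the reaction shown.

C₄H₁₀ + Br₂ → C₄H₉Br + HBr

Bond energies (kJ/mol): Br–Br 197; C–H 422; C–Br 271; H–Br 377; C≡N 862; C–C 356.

Bonds broken (reactants):
  Br–Br: 1 × 197 = 197
  C–C: 3 × 356 = 1068
  C–H: 10 × 422 = 4220
  Σ(broken) = 5485 kJ
Bonds formed (products):
  C–Br: 1 × 271 = 271
  C–C: 3 × 356 = 1068
  C–H: 9 × 422 = 3798
  H–Br: 1 × 377 = 377
  Σ(formed) = 5514 kJ
ΔH = Σ(broken) − Σ(formed) = 5485 − 5514 = −29 kJ

ΔH ≈ −29 kJ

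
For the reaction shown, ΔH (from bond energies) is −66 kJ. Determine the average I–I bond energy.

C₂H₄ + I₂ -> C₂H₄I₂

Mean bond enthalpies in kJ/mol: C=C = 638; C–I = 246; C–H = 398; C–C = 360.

Let D be the I–I bond energy.
Σ(broken) = 4×398 + 1×638 + 1×D = 2230 + D
Σ(formed) = 1×360 + 4×398 + 2×246 = 2444
ΔH = Σ(broken) − Σ(formed) = (2230 + D) − (2444) = −214 + D
Setting this equal to −66 kJ gives D = 148 kJ/mol.

D(I–I) ≈ 148 kJ/mol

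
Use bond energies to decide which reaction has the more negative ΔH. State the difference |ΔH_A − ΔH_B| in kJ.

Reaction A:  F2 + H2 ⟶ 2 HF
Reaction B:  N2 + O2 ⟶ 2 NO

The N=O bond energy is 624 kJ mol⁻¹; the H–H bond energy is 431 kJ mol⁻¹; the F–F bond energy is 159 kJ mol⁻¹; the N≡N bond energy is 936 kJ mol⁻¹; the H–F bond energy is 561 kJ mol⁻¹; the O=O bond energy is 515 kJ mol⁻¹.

Reaction A, by 735 kJ

Reaction A:
  Bonds broken (reactants):
    F–F: 1 × 159 = 159
    H–H: 1 × 431 = 431
    Σ(broken) = 590 kJ
  Bonds formed (products):
    H–F: 2 × 561 = 1122
    Σ(formed) = 1122 kJ
  ΔH_A = 590 − 1122 = −532 kJ
Reaction B:
  Bonds broken (reactants):
    N≡N: 1 × 936 = 936
    O=O: 1 × 515 = 515
    Σ(broken) = 1451 kJ
  Bonds formed (products):
    N=O: 2 × 624 = 1248
    Σ(formed) = 1248 kJ
  ΔH_B = 1451 − 1248 = +203 kJ
ΔH_A − ΔH_B = −735 kJ, so reaction A has the more negative ΔH; |ΔH_A − ΔH_B| = 735 kJ.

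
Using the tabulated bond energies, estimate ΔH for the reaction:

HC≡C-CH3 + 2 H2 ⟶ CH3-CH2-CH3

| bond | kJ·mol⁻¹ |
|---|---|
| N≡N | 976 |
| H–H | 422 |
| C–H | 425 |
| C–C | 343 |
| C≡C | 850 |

ΔH ≈ −349 kJ

Bonds broken (reactants):
  C≡C: 1 × 850 = 850
  C–C: 1 × 343 = 343
  C–H: 4 × 425 = 1700
  H–H: 2 × 422 = 844
  Σ(broken) = 3737 kJ
Bonds formed (products):
  C–C: 2 × 343 = 686
  C–H: 8 × 425 = 3400
  Σ(formed) = 4086 kJ
ΔH = Σ(broken) − Σ(formed) = 3737 − 4086 = −349 kJ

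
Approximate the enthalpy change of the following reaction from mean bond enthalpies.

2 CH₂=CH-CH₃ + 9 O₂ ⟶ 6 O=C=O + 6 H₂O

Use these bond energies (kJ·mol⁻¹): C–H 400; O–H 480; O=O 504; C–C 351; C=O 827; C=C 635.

ΔH ≈ −4376 kJ

Bonds broken (reactants):
  C–C: 2 × 351 = 702
  C–H: 12 × 400 = 4800
  C=C: 2 × 635 = 1270
  O=O: 9 × 504 = 4536
  Σ(broken) = 11308 kJ
Bonds formed (products):
  C=O: 12 × 827 = 9924
  O–H: 12 × 480 = 5760
  Σ(formed) = 15684 kJ
ΔH = Σ(broken) − Σ(formed) = 11308 − 15684 = −4376 kJ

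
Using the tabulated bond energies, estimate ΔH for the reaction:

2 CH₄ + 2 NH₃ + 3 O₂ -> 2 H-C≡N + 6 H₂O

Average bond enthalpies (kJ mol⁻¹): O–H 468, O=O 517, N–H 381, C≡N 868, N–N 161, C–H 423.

Bonds broken (reactants):
  C–H: 8 × 423 = 3384
  N–H: 6 × 381 = 2286
  O=O: 3 × 517 = 1551
  Σ(broken) = 7221 kJ
Bonds formed (products):
  C≡N: 2 × 868 = 1736
  C–H: 2 × 423 = 846
  O–H: 12 × 468 = 5616
  Σ(formed) = 8198 kJ
ΔH = Σ(broken) − Σ(formed) = 7221 − 8198 = −977 kJ

ΔH ≈ −977 kJ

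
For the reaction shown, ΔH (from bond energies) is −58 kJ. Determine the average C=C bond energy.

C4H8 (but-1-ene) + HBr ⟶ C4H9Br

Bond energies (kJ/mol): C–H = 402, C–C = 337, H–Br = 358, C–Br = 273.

D(C=C) ≈ 596 kJ/mol

Let D be the C=C bond energy.
Σ(broken) = 2×337 + 8×402 + 1×D + 1×358 = 4248 + D
Σ(formed) = 1×273 + 3×337 + 9×402 = 4902
ΔH = Σ(broken) − Σ(formed) = (4248 + D) − (4902) = −654 + D
Setting this equal to −58 kJ gives D = 596 kJ/mol.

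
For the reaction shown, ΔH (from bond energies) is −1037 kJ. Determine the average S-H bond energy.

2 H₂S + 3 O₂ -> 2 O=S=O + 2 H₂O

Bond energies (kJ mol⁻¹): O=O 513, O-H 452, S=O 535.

D(S-H) ≈ 343 kJ/mol

Let D be the S-H bond energy.
Σ(broken) = 3×513 + 4×D = 1539 + 4D
Σ(formed) = 4×452 + 4×535 = 3948
ΔH = Σ(broken) − Σ(formed) = (1539 + 4D) − (3948) = −2409 + 4D
Setting this equal to −1037 kJ gives 4D = 1372, so D = 343 kJ/mol.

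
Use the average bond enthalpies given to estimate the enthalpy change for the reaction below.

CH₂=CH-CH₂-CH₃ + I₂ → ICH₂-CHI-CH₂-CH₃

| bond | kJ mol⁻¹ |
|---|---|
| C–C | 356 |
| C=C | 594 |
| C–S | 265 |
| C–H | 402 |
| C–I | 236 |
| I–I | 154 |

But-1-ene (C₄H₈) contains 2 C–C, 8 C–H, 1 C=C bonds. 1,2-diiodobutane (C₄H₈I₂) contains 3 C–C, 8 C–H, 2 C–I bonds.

Bonds broken (reactants):
  C–C: 2 × 356 = 712
  C–H: 8 × 402 = 3216
  C=C: 1 × 594 = 594
  I–I: 1 × 154 = 154
  Σ(broken) = 4676 kJ
Bonds formed (products):
  C–C: 3 × 356 = 1068
  C–H: 8 × 402 = 3216
  C–I: 2 × 236 = 472
  Σ(formed) = 4756 kJ
ΔH = Σ(broken) − Σ(formed) = 4676 − 4756 = −80 kJ

ΔH ≈ −80 kJ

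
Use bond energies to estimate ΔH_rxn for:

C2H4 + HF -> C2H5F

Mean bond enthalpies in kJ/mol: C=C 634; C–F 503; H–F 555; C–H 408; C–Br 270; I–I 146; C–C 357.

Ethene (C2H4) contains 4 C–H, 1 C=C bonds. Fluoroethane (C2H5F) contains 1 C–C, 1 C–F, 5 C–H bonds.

ΔH ≈ −79 kJ

Bonds broken (reactants):
  C–H: 4 × 408 = 1632
  C=C: 1 × 634 = 634
  H–F: 1 × 555 = 555
  Σ(broken) = 2821 kJ
Bonds formed (products):
  C–C: 1 × 357 = 357
  C–F: 1 × 503 = 503
  C–H: 5 × 408 = 2040
  Σ(formed) = 2900 kJ
ΔH = Σ(broken) − Σ(formed) = 2821 − 2900 = −79 kJ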